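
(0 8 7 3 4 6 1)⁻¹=(0 1 6 4 3 7 8)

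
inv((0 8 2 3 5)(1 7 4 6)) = (0 5 3 2 8)(1 6 4 7)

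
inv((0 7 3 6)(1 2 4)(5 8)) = (0 6 3 7)(1 4 2)(5 8)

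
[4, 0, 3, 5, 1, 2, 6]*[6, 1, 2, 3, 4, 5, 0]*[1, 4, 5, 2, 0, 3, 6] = [0, 6, 2, 3, 4, 5, 1] 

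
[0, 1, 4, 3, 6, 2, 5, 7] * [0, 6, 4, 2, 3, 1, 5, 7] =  [0, 6, 3, 2, 5, 4, 1, 7]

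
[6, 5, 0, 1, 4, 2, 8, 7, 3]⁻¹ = [2, 3, 5, 8, 4, 1, 0, 7, 6]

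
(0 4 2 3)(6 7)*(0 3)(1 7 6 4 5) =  (0 5 1 7 4 2)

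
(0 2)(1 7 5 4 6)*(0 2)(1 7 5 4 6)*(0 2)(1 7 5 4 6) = (0 2)(1 4 7 6 5)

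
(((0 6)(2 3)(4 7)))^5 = (0 6)(2 3)(4 7)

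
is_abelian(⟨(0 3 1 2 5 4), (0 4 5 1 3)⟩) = no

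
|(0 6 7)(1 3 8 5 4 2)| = 6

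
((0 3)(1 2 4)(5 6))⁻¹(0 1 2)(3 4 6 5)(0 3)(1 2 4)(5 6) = (0 1 5 6)(2 4 3)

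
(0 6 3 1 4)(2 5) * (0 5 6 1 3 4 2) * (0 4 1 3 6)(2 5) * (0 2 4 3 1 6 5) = (0 1)(3 5)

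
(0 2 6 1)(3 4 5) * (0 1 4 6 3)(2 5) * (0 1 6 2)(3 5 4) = (0 4)(1 6 3 2 5)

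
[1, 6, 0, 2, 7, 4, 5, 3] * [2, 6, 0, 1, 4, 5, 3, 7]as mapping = [0→6, 1→3, 2→2, 3→0, 4→7, 5→4, 6→5, 7→1]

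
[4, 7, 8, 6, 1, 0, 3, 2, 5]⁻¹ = [5, 4, 7, 6, 0, 8, 3, 1, 2]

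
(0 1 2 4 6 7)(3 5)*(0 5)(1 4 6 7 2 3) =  (0 4 7 5 1 3)(2 6)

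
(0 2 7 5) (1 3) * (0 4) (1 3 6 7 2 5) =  (0 5 4) (1 6 7) 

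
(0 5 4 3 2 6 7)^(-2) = (0 6 3 5 7 2 4)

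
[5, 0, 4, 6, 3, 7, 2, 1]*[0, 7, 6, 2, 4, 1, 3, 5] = [1, 0, 4, 3, 2, 5, 6, 7]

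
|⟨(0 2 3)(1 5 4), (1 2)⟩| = 24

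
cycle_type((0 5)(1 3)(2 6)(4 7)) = 2^4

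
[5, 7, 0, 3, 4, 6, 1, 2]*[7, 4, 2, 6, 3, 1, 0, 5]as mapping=[0→1, 1→5, 2→7, 3→6, 4→3, 5→0, 6→4, 7→2]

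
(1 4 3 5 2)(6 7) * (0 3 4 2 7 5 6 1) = (0 3 6 5 7 1 2)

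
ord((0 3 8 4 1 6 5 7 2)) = 9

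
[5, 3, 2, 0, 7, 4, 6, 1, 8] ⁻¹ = [3, 7, 2, 1, 5, 0, 6, 4, 8] 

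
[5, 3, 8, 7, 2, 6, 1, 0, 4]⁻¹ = [7, 6, 4, 1, 8, 0, 5, 3, 2]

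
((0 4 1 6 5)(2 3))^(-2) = (0 6 4 5 1)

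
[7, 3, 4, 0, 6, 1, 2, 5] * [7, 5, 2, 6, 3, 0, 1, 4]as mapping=[0→4, 1→6, 2→3, 3→7, 4→1, 5→5, 6→2, 7→0]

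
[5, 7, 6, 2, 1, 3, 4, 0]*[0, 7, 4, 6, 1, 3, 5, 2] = [3, 2, 5, 4, 7, 6, 1, 0]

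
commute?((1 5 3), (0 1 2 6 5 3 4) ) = no:(1 5 3) * (0 1 2 6 5 3 4) = (0 1 3 2 6 5 4), (0 1 2 6 5 3 4) * (1 5 3) = (0 5 1 2 6 3 4) 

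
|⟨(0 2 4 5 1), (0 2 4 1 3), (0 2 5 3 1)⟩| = 360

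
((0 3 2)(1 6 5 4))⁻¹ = (0 2 3)(1 4 5 6)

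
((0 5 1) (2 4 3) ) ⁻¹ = (0 1 5) (2 3 4) 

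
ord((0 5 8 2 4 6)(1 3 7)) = 6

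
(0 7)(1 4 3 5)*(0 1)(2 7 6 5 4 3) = (0 6 5)(1 3 4 2 7)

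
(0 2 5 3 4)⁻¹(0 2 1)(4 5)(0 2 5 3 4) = (0 3)(1 2 5)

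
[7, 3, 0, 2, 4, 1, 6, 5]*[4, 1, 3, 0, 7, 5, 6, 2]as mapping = [0→2, 1→0, 2→4, 3→3, 4→7, 5→1, 6→6, 7→5]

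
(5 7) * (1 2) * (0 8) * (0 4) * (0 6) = (0 8 4 6)(1 2)(5 7)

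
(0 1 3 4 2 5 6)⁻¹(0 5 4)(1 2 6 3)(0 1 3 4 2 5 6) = (0 4 3 5)(1 6 2)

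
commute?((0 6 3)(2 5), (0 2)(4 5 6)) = no:(0 6 3)(2 5)*(0 2)(4 5 6) = (0 4 5)(2 6 3), (0 2)(4 5 6)*(0 6 3)(2 5) = (0 5 3)(2 6 4)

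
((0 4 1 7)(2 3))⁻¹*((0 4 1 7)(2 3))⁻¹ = (0 1)(4 7)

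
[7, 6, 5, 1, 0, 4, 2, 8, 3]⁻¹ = [4, 3, 6, 8, 5, 2, 1, 0, 7]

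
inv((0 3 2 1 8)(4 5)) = (0 8 1 2 3)(4 5)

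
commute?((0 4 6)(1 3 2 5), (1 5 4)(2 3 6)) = no:(0 4 6)(1 3 2 5) * (1 5 4)(2 3 6) = (0 1 6)(2 4), (1 5 4)(2 3 6) * (0 4 6)(1 3 2 5) = (0 4 3)(5 6)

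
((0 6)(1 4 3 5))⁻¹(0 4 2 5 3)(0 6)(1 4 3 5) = (1 5 6 3 2)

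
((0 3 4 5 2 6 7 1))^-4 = (0 2)(1 5)(3 6)(4 7)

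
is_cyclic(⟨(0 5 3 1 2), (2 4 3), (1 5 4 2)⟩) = no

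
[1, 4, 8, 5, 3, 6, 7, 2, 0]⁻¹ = [8, 0, 7, 4, 1, 3, 5, 6, 2]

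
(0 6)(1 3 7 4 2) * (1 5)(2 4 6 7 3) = (0 7 6)(1 2 5)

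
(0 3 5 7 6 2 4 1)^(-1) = (0 1 4 2 6 7 5 3)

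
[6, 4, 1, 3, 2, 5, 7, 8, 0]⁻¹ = [8, 2, 4, 3, 1, 5, 0, 6, 7]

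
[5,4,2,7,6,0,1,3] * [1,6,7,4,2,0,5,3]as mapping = [0→0,1→2,2→7,3→3,4→5,5→1,6→6,7→4]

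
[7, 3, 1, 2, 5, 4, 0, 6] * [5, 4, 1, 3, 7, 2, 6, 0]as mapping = [0→0, 1→3, 2→4, 3→1, 4→2, 5→7, 6→5, 7→6]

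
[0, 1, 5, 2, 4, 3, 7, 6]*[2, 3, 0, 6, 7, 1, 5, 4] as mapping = [0→2, 1→3, 2→1, 3→0, 4→7, 5→6, 6→4, 7→5] 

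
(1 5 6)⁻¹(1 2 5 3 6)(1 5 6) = (1 5 2 6 3)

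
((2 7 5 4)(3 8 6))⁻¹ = (2 4 5 7)(3 6 8)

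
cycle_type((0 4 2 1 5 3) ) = 6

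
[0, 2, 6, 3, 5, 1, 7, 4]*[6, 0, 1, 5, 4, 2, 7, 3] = [6, 1, 7, 5, 2, 0, 3, 4]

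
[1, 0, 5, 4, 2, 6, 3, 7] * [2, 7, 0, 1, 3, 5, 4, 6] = [7, 2, 5, 3, 0, 4, 1, 6]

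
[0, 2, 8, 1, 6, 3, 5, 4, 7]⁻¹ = [0, 3, 1, 5, 7, 6, 4, 8, 2]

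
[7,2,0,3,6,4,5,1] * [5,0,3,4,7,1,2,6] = [6,3,5,4,2,7,1,0]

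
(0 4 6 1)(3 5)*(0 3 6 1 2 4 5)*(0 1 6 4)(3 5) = (0 3 1 5 4 6 2)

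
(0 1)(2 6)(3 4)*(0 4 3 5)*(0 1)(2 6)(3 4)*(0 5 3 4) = (0 5 1 4 3)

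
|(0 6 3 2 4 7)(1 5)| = 6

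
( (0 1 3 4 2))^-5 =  ()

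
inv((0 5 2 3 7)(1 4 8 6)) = (0 7 3 2 5)(1 6 8 4)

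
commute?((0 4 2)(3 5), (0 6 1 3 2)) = no:(0 4 2)(3 5)*(0 6 1 3 2) = (0 4)(1 3 5 2 6), (0 6 1 3 2)*(0 4 2)(3 5) = (0 6 1 5 3)(2 4)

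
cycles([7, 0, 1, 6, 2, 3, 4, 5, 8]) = (0 7 5 3 6 4 2 1) 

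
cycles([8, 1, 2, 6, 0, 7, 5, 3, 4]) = (0 8 4)(3 6 5 7)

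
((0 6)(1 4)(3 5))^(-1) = (0 6)(1 4)(3 5)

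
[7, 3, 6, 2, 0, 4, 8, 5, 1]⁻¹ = [4, 8, 3, 1, 5, 7, 2, 0, 6]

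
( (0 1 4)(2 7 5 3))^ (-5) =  (0 1 4)(2 3 5 7)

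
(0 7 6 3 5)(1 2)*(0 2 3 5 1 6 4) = (0 7 4)(1 3)(2 6 5)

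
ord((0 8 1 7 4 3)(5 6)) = 6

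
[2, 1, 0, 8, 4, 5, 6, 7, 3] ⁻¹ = [2, 1, 0, 8, 4, 5, 6, 7, 3] 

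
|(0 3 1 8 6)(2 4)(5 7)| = 10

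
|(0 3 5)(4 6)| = 6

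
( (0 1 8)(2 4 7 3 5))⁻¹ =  (0 8 1)(2 5 3 7 4)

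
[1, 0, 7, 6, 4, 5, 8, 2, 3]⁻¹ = [1, 0, 7, 8, 4, 5, 3, 2, 6]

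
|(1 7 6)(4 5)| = 6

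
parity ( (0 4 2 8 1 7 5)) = even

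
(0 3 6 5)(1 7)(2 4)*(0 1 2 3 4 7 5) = (0 4 3 6)(1 5)(2 7)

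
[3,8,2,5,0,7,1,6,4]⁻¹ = [4,6,2,0,8,3,7,5,1]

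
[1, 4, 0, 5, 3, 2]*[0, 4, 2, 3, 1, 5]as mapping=[0→4, 1→1, 2→0, 3→5, 4→3, 5→2]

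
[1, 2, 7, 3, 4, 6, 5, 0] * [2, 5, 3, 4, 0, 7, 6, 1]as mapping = [0→5, 1→3, 2→1, 3→4, 4→0, 5→6, 6→7, 7→2]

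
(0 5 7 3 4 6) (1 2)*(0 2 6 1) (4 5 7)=(0 7 3 5 4 1 6 2) 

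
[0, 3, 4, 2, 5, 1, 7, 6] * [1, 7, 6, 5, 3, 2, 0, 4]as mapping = [0→1, 1→5, 2→3, 3→6, 4→2, 5→7, 6→4, 7→0]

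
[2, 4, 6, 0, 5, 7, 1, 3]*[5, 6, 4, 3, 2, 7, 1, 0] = [4, 2, 1, 5, 7, 0, 6, 3]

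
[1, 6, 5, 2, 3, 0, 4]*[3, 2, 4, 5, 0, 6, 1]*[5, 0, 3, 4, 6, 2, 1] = [3, 0, 1, 6, 2, 4, 5]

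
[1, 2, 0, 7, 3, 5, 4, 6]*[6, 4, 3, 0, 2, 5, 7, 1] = [4, 3, 6, 1, 0, 5, 2, 7]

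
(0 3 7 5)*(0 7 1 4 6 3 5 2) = (0 5 7 2)(1 4 6 3)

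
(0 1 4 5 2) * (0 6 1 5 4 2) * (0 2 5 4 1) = (0 4 1 5 2 6)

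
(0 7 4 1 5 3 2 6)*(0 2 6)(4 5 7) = (0 4 1 7 5 3 6 2)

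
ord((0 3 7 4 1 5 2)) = 7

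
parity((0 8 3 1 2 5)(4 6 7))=odd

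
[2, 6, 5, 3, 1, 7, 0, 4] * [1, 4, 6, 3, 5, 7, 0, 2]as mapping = [0→6, 1→0, 2→7, 3→3, 4→4, 5→2, 6→1, 7→5]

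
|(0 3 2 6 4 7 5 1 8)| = 9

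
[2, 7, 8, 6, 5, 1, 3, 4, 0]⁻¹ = [8, 5, 0, 6, 7, 4, 3, 1, 2]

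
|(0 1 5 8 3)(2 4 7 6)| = 20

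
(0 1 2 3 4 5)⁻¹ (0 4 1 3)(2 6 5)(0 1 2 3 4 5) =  (0 3 6)(1 5 2 4)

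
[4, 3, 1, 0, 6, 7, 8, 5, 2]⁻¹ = [3, 2, 8, 1, 0, 7, 4, 5, 6]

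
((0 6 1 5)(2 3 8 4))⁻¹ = (0 5 1 6)(2 4 8 3)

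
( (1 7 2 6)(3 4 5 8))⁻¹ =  (1 6 2 7)(3 8 5 4)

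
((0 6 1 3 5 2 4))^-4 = (0 3 4 1 2 6 5)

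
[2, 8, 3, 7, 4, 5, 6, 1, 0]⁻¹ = [8, 7, 0, 2, 4, 5, 6, 3, 1]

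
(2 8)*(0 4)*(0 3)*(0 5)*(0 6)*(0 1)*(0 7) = (0 4 3 5 6 1 7)(2 8)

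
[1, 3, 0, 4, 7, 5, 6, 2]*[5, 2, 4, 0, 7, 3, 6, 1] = [2, 0, 5, 7, 1, 3, 6, 4]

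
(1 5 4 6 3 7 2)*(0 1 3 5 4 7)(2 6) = (0 1 4 2 3)(5 7 6)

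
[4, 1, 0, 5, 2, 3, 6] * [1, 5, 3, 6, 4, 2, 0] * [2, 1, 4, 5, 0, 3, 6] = [0, 3, 1, 4, 5, 6, 2]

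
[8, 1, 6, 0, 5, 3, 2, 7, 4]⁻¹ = [3, 1, 6, 5, 8, 4, 2, 7, 0]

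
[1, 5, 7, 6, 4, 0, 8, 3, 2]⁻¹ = [5, 0, 8, 7, 4, 1, 3, 2, 6]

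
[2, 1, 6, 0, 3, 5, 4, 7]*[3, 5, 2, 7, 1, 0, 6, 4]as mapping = [0→2, 1→5, 2→6, 3→3, 4→7, 5→0, 6→1, 7→4]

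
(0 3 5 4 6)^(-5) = ()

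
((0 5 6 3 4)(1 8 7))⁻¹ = (0 4 3 6 5)(1 7 8)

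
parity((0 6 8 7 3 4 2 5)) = odd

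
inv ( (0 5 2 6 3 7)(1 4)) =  (0 7 3 6 2 5)(1 4)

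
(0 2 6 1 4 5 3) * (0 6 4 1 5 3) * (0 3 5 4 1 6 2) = (1 6 4 5 3 2)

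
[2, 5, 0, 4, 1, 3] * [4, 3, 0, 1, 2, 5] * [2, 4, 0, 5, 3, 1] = [2, 1, 3, 0, 5, 4] 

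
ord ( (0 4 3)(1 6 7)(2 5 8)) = 3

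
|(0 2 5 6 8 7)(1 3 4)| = 6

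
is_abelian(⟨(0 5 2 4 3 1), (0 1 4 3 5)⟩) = no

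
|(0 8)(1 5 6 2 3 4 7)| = 14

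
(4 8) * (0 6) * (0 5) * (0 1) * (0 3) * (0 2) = (0 6 5 1 3 2)(4 8)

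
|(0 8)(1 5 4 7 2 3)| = 6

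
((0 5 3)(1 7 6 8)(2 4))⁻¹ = (0 3 5)(1 8 6 7)(2 4)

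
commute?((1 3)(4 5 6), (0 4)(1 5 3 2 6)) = no:(1 3)(4 5 6)*(0 4)(1 5 3 2 6) = (0 4 3 5 1 2 6), (0 4)(1 5 3 2 6)*(1 3)(4 5 6) = (0 5 1 6 3 2 4)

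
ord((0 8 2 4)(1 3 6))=12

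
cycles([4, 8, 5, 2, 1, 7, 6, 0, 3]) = (0 4 1 8 3 2 5 7)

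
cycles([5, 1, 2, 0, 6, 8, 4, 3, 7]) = (0 5 8 7 3)(4 6)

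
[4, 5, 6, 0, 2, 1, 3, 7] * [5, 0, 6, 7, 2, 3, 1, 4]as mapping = [0→2, 1→3, 2→1, 3→5, 4→6, 5→0, 6→7, 7→4]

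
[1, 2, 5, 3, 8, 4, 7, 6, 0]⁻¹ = [8, 0, 1, 3, 5, 2, 7, 6, 4]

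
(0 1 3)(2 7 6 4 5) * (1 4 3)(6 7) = (0 4 5 2 6 3)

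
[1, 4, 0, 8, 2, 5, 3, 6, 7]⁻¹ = [2, 0, 4, 6, 1, 5, 7, 8, 3]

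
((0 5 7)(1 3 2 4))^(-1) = (0 7 5)(1 4 2 3)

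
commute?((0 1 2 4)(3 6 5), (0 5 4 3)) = no:(0 1 2 4)(3 6 5)*(0 5 4 3) = (0 1 2 3 6 4 5), (0 5 4 3)*(0 1 2 4)(3 6 5) = (0 3 1 2 4 6 5)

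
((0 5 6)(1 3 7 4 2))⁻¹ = (0 6 5)(1 2 4 7 3)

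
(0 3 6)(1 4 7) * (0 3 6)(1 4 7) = (0 6 3)(1 7 4)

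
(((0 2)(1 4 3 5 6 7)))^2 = (1 3 6)(4 5 7)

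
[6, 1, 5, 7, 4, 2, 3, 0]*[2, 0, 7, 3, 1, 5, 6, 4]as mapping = [0→6, 1→0, 2→5, 3→4, 4→1, 5→7, 6→3, 7→2]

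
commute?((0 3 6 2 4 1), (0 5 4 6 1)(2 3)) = no:(0 3 6 2 4 1)*(0 5 4 6 1)(2 3) = (0 2 6 3 1 5 4), (0 5 4 6 1)(2 3)*(0 3 6 2 4 1) = (0 5 1 3 4 2 6)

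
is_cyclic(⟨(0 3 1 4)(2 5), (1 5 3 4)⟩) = no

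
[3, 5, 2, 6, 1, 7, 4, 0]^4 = [1, 3, 2, 5, 0, 6, 7, 4]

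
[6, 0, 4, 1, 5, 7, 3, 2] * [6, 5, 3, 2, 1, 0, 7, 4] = [7, 6, 1, 5, 0, 4, 2, 3]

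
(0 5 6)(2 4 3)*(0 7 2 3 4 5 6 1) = (0 6 7 2 5 1)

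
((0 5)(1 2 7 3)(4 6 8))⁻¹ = (0 5)(1 3 7 2)(4 8 6)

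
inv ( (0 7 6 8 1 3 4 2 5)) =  (0 5 2 4 3 1 8 6 7)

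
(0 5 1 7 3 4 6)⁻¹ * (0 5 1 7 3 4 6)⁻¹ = (0 4 7 5 6 3 1)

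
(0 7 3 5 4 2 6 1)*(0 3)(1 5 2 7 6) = (0 6 5 4 7)(1 3 2)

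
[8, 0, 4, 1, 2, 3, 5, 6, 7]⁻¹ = [1, 3, 4, 5, 2, 6, 7, 8, 0]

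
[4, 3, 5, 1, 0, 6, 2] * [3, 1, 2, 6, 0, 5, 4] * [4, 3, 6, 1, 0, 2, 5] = [4, 5, 2, 3, 1, 0, 6]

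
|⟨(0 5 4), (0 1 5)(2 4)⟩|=120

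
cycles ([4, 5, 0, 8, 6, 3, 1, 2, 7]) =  (0 4 6 1 5 3 8 7 2)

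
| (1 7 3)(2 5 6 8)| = 12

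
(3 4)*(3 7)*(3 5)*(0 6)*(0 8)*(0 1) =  (0 6 8 1)(3 4 7 5)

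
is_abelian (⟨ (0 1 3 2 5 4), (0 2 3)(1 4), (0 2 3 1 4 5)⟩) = no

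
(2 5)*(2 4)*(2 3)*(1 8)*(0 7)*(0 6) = (0 7 6)(1 8)(2 5 4 3)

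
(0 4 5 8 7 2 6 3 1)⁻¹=(0 1 3 6 2 7 8 5 4)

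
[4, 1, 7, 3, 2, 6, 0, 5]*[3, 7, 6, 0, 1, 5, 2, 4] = [1, 7, 4, 0, 6, 2, 3, 5]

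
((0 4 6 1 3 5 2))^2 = (0 6 3 2 4 1 5)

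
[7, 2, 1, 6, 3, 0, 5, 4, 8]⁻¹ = [5, 2, 1, 4, 7, 6, 3, 0, 8]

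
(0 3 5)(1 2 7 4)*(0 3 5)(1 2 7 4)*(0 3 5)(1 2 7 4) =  (1 4 7 2)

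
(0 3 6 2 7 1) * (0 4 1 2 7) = (0 3 6 7 2)(1 4)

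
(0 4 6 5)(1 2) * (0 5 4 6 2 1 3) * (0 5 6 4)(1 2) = (0 4 1 2 3 5 6)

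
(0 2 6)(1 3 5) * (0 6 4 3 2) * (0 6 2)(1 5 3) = (0 6 2 4 1)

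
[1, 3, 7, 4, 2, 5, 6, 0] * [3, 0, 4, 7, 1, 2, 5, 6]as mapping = [0→0, 1→7, 2→6, 3→1, 4→4, 5→2, 6→5, 7→3]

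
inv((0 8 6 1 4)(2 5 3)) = (0 4 1 6 8)(2 3 5)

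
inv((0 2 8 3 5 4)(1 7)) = (0 4 5 3 8 2)(1 7)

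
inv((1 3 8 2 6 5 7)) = (1 7 5 6 2 8 3)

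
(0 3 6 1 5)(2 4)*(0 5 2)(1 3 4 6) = (0 4)(1 2 6 3)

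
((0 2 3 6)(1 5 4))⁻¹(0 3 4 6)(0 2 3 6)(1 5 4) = (0 2 6 1)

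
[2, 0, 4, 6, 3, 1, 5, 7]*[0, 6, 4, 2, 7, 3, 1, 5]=[4, 0, 7, 1, 2, 6, 3, 5]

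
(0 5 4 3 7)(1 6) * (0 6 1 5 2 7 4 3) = (0 2 7 6 5 3 4)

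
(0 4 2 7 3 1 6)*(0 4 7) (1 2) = (0 7 3 2) (1 6 4) 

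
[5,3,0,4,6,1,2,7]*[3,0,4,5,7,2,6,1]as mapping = [0→2,1→5,2→3,3→7,4→6,5→0,6→4,7→1]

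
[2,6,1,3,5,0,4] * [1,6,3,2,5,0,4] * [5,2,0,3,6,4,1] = [3,6,1,0,5,2,4]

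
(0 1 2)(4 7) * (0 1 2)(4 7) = (0 2 1)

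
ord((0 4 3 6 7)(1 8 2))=15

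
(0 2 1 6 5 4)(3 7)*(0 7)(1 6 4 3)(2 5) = (0 5 3)(1 4 7)(2 6)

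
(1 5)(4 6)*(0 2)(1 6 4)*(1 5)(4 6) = (0 2)(4 6 5)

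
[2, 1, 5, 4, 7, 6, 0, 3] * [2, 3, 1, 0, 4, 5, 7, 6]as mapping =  [0→1, 1→3, 2→5, 3→4, 4→6, 5→7, 6→2, 7→0]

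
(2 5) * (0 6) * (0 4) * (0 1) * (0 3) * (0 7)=(0 6 4 1 3 7)(2 5)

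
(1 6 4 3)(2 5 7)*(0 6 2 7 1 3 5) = (0 6 4 5 1 2)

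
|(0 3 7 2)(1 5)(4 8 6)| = 12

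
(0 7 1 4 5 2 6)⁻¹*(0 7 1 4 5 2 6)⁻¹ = (0 2 4 7 6 5 1)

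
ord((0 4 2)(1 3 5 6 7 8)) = 6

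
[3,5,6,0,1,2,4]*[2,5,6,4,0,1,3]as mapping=[0→4,1→1,2→3,3→2,4→5,5→6,6→0]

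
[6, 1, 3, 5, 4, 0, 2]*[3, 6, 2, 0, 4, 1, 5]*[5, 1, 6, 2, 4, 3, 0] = [3, 0, 5, 1, 4, 2, 6]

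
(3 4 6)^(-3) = ()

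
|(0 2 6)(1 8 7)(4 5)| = 6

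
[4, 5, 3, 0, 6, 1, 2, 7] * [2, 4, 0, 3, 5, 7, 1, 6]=[5, 7, 3, 2, 1, 4, 0, 6]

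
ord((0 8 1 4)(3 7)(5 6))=4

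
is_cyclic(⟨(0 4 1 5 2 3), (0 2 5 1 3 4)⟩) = no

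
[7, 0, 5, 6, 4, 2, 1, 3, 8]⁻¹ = [1, 6, 5, 7, 4, 2, 3, 0, 8]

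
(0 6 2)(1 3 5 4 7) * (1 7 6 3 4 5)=(0 3 1 4 6 2)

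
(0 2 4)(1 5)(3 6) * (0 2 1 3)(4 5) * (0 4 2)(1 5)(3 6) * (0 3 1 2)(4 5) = (0 4 3 1)(5 6)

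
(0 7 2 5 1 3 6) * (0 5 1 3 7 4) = (0 4) (1 7 2) (3 6 5) 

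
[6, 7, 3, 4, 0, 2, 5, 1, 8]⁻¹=[4, 7, 5, 2, 3, 6, 0, 1, 8]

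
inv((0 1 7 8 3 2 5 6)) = (0 6 5 2 3 8 7 1)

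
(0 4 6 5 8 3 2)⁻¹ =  (0 2 3 8 5 6 4)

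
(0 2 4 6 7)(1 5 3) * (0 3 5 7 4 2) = (1 7 3)(4 6)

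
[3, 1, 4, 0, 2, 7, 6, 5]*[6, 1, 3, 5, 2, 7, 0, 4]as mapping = [0→5, 1→1, 2→2, 3→6, 4→3, 5→4, 6→0, 7→7]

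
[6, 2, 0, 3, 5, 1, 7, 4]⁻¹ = [2, 5, 1, 3, 7, 4, 0, 6]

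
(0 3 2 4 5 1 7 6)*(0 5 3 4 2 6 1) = (0 4 3 6 5)(1 7)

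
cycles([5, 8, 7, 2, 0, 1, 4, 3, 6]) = (0 5 1 8 6 4)(2 7 3)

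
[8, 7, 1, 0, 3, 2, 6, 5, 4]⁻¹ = [3, 2, 5, 4, 8, 7, 6, 1, 0]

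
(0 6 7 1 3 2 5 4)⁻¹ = (0 4 5 2 3 1 7 6)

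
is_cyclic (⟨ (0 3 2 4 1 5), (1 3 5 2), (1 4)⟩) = no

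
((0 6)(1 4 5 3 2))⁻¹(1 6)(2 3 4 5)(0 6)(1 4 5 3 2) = (0 4)(1 2 5 3)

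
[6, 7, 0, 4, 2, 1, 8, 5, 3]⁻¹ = [2, 5, 4, 8, 3, 7, 0, 1, 6]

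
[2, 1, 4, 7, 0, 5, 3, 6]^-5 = [2, 1, 4, 7, 0, 5, 3, 6]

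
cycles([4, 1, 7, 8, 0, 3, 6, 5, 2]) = (0 4)(2 7 5 3 8)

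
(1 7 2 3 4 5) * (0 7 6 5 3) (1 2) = (0 7 1 6 5 2) (3 4) 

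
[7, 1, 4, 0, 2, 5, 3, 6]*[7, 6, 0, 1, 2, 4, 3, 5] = [5, 6, 2, 7, 0, 4, 1, 3]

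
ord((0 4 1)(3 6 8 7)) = 12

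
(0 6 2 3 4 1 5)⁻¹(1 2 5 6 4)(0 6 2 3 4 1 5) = (0 2 1 5 3)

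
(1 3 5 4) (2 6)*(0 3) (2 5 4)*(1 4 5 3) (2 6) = (0 1) (3 5 6) 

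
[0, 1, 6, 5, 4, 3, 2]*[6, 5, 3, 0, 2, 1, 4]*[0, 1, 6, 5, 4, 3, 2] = [2, 3, 4, 1, 6, 0, 5]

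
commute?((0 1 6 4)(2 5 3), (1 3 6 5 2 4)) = no:(0 1 6 4)(2 5 3)*(1 3 6 5 2 4) = (0 3 4)(1 5 6), (1 3 6 5 2 4)*(0 1 6 4)(2 5 3) = (0 1 2)(3 4 6)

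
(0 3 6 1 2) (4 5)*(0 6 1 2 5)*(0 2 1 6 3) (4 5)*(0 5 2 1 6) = (0 5 2 3) (1 4) 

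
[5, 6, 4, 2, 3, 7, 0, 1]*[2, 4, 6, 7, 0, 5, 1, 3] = [5, 1, 0, 6, 7, 3, 2, 4]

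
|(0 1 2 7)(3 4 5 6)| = 4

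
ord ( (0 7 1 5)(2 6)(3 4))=4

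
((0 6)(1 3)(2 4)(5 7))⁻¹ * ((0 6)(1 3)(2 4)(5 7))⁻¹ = ()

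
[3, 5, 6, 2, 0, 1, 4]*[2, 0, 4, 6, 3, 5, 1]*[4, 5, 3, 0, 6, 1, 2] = [2, 1, 5, 6, 3, 4, 0]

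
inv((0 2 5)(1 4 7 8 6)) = (0 5 2)(1 6 8 7 4)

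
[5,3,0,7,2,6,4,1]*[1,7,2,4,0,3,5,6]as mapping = [0→3,1→4,2→1,3→6,4→2,5→5,6→0,7→7]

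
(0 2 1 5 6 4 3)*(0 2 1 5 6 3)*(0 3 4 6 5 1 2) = (0 2 1 5 4 3)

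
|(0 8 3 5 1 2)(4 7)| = 6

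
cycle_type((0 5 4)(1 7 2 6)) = 3.4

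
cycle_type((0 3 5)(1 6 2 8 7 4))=3.6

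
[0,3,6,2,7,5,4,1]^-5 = [0,3,6,2,7,5,4,1]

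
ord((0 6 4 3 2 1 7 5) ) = 8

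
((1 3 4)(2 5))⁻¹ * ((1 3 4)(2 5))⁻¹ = (1 3 4)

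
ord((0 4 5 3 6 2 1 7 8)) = 9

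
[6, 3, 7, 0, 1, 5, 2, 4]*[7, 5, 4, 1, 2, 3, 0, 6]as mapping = [0→0, 1→1, 2→6, 3→7, 4→5, 5→3, 6→4, 7→2]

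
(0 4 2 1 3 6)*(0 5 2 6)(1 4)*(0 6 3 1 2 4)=(0 2)(3 6 5 4)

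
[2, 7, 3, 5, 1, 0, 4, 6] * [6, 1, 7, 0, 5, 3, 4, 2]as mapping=[0→7, 1→2, 2→0, 3→3, 4→1, 5→6, 6→5, 7→4]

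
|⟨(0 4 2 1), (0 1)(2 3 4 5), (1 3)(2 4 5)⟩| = 720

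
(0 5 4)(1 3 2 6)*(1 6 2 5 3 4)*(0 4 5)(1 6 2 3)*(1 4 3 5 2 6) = (0 4 3)(1 2 5)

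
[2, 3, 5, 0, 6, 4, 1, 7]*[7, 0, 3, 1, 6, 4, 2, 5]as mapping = [0→3, 1→1, 2→4, 3→7, 4→2, 5→6, 6→0, 7→5]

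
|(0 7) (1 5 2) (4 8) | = 6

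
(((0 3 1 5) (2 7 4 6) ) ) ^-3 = (0 3 1 5) (2 7 4 6) 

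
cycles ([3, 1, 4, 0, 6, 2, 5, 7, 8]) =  (0 3)(2 4 6 5)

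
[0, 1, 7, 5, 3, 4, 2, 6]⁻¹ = [0, 1, 6, 4, 5, 3, 7, 2]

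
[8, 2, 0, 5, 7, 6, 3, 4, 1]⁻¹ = [2, 8, 1, 6, 7, 3, 5, 4, 0]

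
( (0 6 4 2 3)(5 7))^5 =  (5 7)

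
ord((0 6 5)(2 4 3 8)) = 12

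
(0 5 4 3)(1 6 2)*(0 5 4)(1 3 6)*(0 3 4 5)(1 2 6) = (0 5 3)(1 2 4)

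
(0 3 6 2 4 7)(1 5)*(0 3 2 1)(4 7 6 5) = (0 2 7 3 5)(1 4 6)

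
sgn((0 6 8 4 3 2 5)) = 1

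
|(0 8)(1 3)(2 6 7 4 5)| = 10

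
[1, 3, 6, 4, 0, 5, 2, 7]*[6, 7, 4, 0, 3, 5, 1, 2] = [7, 0, 1, 3, 6, 5, 4, 2]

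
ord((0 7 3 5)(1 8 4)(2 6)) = 12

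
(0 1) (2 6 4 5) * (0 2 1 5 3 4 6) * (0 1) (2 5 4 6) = (0 4 3 6 2 1 5) 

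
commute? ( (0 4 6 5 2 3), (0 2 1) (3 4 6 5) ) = no: (0 4 6 5 2 3)*(0 2 1) (3 4 6 5) = (0 6 3 2 4 5 1), (0 2 1) (3 4 6 5)*(0 4 6 5 2 3) = (0 3 6 2 1 4 5) 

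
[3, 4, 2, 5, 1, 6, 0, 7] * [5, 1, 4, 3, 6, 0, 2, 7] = [3, 6, 4, 0, 1, 2, 5, 7]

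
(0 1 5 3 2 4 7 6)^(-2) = (0 7 2 5)(1 6 4 3)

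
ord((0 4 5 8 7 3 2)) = 7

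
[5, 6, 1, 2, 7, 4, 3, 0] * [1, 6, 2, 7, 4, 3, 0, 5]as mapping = [0→3, 1→0, 2→6, 3→2, 4→5, 5→4, 6→7, 7→1]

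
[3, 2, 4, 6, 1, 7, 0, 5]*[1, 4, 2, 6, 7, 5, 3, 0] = [6, 2, 7, 3, 4, 0, 1, 5]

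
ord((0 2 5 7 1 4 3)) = 7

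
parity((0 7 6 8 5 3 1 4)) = odd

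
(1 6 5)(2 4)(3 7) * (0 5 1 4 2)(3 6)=(0 5 4)(1 3 7 6)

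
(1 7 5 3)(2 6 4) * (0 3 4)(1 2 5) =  (0 3 2 6)(1 7)(4 5)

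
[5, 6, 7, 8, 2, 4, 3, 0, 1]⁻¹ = [7, 8, 4, 6, 5, 0, 1, 2, 3]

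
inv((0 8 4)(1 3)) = (0 4 8)(1 3)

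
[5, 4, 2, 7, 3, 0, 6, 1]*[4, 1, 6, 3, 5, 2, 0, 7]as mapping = [0→2, 1→5, 2→6, 3→7, 4→3, 5→4, 6→0, 7→1]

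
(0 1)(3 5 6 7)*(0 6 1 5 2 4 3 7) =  (0 5 1 6)(2 4 3)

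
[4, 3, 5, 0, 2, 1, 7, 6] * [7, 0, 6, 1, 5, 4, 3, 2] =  [5, 1, 4, 7, 6, 0, 2, 3]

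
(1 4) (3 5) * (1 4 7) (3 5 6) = (1 7) (3 6) 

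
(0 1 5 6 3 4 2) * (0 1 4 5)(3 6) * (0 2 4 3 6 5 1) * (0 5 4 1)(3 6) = (0 6 4 1 2 5 3)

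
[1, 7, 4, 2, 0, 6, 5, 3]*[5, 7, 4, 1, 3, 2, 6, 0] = [7, 0, 3, 4, 5, 6, 2, 1]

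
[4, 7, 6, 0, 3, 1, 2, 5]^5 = [3, 5, 6, 4, 0, 7, 2, 1]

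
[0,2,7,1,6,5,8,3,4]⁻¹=[0,3,1,7,8,5,4,2,6]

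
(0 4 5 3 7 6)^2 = (0 5 7)(3 6 4)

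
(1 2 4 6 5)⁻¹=(1 5 6 4 2)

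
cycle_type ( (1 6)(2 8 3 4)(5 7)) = 2^2.4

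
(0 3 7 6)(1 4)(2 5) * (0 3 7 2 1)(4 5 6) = (0 7 4)(1 5)(2 6 3)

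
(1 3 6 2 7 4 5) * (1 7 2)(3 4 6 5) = (1 4 3 5 7 6)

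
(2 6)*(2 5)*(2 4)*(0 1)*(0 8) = (0 1 8) (2 6 5 4) 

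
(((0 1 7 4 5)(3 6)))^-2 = (0 4 1 5 7)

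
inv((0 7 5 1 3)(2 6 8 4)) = (0 3 1 5 7)(2 4 8 6)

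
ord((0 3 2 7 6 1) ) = 6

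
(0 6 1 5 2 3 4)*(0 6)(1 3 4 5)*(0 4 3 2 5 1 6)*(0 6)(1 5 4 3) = (0 3 5 4 6 2 1)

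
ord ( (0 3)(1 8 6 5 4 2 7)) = 14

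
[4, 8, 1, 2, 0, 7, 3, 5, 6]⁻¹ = [4, 2, 3, 6, 0, 7, 8, 5, 1]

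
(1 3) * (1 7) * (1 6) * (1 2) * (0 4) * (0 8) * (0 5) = (0 4 8 5)(1 3 7 6 2)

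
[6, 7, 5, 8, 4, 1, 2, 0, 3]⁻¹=[7, 5, 6, 8, 4, 2, 0, 1, 3]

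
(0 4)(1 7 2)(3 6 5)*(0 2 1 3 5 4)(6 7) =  (1 6 4 2 3 7)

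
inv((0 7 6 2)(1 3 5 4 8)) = (0 2 6 7)(1 8 4 5 3)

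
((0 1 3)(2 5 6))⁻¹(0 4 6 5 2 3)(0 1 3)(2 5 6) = (0 1 4 2 6 5)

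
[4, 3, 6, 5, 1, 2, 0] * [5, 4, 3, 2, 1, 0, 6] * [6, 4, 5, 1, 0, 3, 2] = [4, 5, 2, 6, 0, 1, 3]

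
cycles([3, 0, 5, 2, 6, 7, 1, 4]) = (0 3 2 5 7 4 6 1)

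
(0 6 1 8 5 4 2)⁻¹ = (0 2 4 5 8 1 6)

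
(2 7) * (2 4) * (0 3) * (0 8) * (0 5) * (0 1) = (0 3 8 5 1)(2 7 4)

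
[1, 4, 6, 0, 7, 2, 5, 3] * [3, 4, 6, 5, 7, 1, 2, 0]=[4, 7, 2, 3, 0, 6, 1, 5]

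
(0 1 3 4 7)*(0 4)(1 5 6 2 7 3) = (0 5 6 2 7 4 3)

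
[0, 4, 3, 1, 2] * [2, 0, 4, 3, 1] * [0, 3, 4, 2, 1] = [4, 3, 2, 0, 1]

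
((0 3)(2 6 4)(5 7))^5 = (0 3)(2 4 6)(5 7)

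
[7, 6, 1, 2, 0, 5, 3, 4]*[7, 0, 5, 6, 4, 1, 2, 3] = [3, 2, 0, 5, 7, 1, 6, 4]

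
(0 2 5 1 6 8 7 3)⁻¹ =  (0 3 7 8 6 1 5 2)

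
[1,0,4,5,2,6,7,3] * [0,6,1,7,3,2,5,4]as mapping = [0→6,1→0,2→3,3→2,4→1,5→5,6→4,7→7]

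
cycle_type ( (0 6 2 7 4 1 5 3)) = 8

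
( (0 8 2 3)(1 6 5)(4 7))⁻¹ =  (0 3 2 8)(1 5 6)(4 7)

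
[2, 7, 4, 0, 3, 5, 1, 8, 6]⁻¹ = [3, 6, 0, 4, 2, 5, 8, 1, 7]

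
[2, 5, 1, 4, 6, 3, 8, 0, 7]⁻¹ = [7, 2, 0, 5, 3, 1, 4, 8, 6]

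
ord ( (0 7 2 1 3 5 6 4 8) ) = 9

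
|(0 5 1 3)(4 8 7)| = 12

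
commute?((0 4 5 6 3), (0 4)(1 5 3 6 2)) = no:(0 4 5 6 3) * (0 4)(1 5 3 6 2) = (1 5 2)(3 4), (0 4)(1 5 3 6 2) * (0 4 5 6 3) = (0 5)(1 6 2)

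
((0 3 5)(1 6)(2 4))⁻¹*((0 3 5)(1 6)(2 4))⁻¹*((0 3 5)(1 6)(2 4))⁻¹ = (1 6)(2 4)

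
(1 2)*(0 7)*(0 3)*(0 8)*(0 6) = (0 7 3 8 6)(1 2)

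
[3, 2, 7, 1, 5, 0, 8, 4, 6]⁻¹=[5, 3, 1, 0, 7, 4, 8, 2, 6]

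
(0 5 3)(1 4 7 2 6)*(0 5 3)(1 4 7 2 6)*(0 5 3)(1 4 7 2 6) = (1 2 4 6 7)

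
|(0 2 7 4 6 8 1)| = 7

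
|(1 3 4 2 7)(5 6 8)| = 15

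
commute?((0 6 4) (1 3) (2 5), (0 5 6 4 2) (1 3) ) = no:(0 6 4) (1 3) (2 5)*(0 5 6 4 2) (1 3) = (0 4 5) (2 6), (0 5 6 4 2) (1 3)*(0 6 4) (1 3) (2 5) = (0 2 6) (4 5) 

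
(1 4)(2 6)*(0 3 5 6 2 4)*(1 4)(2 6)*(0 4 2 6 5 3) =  (1 4 2 5 6)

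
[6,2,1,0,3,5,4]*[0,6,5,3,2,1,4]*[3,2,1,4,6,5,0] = [6,5,0,3,4,2,1]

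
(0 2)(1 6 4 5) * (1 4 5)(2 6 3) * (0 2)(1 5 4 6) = (0 1 3)(4 5 6)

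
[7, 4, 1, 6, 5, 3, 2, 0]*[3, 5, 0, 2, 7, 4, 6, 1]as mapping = [0→1, 1→7, 2→5, 3→6, 4→4, 5→2, 6→0, 7→3]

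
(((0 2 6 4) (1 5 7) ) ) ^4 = (1 5 7) 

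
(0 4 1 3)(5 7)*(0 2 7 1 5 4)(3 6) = (1 6 3 2 7 4 5)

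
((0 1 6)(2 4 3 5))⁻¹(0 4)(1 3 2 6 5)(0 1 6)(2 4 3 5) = (0 2 6 5 4)(1 3)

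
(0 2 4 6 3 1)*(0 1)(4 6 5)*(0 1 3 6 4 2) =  (1 3)(2 4 5)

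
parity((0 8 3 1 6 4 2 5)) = odd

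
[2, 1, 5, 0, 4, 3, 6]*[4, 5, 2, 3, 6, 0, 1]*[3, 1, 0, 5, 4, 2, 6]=[0, 2, 3, 4, 6, 5, 1]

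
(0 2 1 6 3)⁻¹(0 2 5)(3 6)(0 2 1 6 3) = (0 3)(1 5 2)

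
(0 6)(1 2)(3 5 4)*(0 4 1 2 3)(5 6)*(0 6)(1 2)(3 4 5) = (0 3)(1 4 6 5 2)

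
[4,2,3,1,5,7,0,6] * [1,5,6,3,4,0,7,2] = [4,6,3,5,0,2,1,7]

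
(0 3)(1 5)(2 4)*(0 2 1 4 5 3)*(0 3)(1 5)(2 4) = (0 3 4 5 2 1)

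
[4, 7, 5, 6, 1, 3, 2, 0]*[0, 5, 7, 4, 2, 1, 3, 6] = [2, 6, 1, 3, 5, 4, 7, 0]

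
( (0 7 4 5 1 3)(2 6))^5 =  (0 3 1 5 4 7)(2 6)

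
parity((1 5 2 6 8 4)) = odd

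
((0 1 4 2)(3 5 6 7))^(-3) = (0 1 4 2)(3 5 6 7)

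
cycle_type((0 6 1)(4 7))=2.3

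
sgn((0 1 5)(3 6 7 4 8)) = 1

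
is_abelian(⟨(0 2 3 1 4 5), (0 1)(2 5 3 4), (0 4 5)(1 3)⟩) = no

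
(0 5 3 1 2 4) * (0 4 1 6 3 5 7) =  (0 7)(1 2)(3 6)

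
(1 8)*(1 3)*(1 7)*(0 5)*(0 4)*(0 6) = (0 5 4 6) (1 8 3 7) 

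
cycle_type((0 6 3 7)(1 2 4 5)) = 4^2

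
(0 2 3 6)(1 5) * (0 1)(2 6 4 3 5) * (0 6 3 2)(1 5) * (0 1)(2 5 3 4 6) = (0 4 5 2)(3 6)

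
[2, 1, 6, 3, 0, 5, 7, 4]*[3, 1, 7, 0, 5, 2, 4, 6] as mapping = [0→7, 1→1, 2→4, 3→0, 4→3, 5→2, 6→6, 7→5] 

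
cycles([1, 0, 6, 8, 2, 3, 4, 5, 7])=(0 1)(2 6 4)(3 8 7 5)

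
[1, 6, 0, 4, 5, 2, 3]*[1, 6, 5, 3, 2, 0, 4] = [6, 4, 1, 2, 0, 5, 3] 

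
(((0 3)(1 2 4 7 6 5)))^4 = (1 6 4)(2 5 7)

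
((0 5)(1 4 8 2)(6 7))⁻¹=(0 5)(1 2 8 4)(6 7)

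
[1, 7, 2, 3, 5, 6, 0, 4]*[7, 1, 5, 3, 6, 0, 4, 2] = [1, 2, 5, 3, 0, 4, 7, 6]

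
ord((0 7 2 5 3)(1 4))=10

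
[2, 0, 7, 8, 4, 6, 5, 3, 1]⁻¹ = [1, 8, 0, 7, 4, 6, 5, 2, 3]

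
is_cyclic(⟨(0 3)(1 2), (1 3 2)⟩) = no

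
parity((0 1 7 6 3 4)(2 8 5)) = odd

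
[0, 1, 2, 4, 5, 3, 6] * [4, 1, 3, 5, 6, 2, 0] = [4, 1, 3, 6, 2, 5, 0]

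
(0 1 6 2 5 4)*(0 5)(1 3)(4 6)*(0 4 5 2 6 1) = (0 3)(1 5)(2 4)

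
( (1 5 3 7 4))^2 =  (1 3 4 5 7)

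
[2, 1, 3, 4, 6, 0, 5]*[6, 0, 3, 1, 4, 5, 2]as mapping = [0→3, 1→0, 2→1, 3→4, 4→2, 5→6, 6→5]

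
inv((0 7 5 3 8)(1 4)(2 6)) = (0 8 3 5 7)(1 4)(2 6)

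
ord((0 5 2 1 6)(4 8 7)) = 15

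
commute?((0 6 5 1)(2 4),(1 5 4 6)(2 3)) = no:(0 6 5 1)(2 4)*(1 5 4 6)(2 3) = (0 1)(2 6 4 3),(1 5 4 6)(2 3)*(0 6 5 1)(2 4) = (0 6)(2 3 4 5)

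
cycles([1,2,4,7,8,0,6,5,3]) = (0 1 2 4 8 3 7 5)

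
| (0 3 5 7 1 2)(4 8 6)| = 6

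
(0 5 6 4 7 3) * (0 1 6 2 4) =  (0 5 2 4 7 3 1 6) 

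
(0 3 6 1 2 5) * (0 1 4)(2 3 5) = (0 5 1 3 6 4)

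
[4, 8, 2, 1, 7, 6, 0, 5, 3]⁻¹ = [6, 3, 2, 8, 0, 7, 5, 4, 1]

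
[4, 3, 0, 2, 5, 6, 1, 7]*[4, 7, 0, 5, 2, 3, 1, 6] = [2, 5, 4, 0, 3, 1, 7, 6]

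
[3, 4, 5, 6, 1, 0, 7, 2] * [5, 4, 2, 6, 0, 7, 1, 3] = [6, 0, 7, 1, 4, 5, 3, 2]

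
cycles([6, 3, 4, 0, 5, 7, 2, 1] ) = (0 6 2 4 5 7 1 3)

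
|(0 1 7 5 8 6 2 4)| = 8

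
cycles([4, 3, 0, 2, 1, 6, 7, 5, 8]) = (0 4 1 3 2)(5 6 7)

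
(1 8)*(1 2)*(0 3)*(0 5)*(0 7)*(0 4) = (0 3 5 7 4)(1 8 2)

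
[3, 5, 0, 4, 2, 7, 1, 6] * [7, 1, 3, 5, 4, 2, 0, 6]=[5, 2, 7, 4, 3, 6, 1, 0]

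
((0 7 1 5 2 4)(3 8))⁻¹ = (0 4 2 5 1 7)(3 8)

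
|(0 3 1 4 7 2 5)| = 7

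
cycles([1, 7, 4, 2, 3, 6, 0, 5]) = (0 1 7 5 6) (2 4 3) 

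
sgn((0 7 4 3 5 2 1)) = 1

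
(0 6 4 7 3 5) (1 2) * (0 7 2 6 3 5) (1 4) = (0 3) (1 6) (2 4) (5 7) 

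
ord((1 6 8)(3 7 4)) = 3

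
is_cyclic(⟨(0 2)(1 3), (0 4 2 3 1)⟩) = no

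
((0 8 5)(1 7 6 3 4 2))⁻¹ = (0 5 8)(1 2 4 3 6 7)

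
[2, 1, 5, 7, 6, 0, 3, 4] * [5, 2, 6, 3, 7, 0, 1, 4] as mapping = [0→6, 1→2, 2→0, 3→4, 4→1, 5→5, 6→3, 7→7] 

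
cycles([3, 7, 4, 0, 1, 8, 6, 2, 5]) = (0 3)(1 7 2 4)(5 8)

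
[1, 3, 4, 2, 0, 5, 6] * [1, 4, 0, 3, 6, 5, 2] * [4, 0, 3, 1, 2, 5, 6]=[2, 1, 6, 4, 0, 5, 3] 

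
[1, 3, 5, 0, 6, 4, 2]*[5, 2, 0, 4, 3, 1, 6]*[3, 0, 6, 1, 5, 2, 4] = [6, 5, 0, 2, 4, 1, 3]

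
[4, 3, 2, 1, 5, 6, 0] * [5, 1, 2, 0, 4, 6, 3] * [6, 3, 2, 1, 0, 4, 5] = [0, 6, 2, 3, 5, 1, 4]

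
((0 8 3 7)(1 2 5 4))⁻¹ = (0 7 3 8)(1 4 5 2)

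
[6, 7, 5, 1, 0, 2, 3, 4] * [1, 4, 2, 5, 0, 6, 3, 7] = [3, 7, 6, 4, 1, 2, 5, 0]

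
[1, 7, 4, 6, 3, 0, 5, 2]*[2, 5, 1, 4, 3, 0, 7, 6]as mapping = [0→5, 1→6, 2→3, 3→7, 4→4, 5→2, 6→0, 7→1]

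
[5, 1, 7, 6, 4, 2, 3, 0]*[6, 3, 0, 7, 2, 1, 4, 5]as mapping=[0→1, 1→3, 2→5, 3→4, 4→2, 5→0, 6→7, 7→6]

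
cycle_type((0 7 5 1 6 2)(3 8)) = 2.6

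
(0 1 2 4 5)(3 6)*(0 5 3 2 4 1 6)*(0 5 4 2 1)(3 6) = (0 3 5 4 6 1 2)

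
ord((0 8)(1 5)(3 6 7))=6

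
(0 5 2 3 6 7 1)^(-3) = (0 6 5 7 2 1 3)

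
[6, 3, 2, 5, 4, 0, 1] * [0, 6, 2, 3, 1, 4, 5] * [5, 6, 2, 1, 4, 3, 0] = [3, 1, 2, 4, 6, 5, 0]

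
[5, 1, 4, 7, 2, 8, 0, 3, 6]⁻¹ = [6, 1, 4, 7, 2, 0, 8, 3, 5]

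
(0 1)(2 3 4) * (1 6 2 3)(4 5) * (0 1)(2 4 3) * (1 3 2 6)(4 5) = (0 1 3 4 6 5 2)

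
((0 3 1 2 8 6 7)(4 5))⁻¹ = (0 7 6 8 2 1 3)(4 5)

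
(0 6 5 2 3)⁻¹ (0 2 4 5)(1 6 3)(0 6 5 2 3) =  (0 1 5)(2 6 3 4)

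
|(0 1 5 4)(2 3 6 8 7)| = 20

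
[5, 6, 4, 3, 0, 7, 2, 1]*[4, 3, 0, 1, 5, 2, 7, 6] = [2, 7, 5, 1, 4, 6, 0, 3]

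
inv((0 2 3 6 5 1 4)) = (0 4 1 5 6 3 2)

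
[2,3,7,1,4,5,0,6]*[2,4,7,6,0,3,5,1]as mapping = [0→7,1→6,2→1,3→4,4→0,5→3,6→2,7→5]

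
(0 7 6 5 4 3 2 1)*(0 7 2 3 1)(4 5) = (0 2)(1 7 6 4)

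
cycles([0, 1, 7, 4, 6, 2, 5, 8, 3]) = (2 7 8 3 4 6 5)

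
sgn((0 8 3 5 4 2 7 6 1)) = 1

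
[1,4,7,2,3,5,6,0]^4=[2,7,4,1,0,5,6,3]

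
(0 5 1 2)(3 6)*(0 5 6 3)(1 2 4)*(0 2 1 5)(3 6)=(0 3 6 2)(1 4 5)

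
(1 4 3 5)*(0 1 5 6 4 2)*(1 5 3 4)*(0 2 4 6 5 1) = (0 1 4 6)(3 5)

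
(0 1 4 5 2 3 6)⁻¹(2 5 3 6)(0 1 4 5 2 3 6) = (0 3 2 6)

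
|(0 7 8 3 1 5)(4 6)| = 6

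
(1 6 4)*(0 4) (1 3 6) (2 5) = (0 4 3 6) (2 5) 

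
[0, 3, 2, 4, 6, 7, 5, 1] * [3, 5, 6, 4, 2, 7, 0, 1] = [3, 4, 6, 2, 0, 1, 7, 5]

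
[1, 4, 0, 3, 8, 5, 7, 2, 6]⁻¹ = [2, 0, 7, 3, 1, 5, 8, 6, 4]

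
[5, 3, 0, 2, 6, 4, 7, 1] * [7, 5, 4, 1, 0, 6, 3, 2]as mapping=[0→6, 1→1, 2→7, 3→4, 4→3, 5→0, 6→2, 7→5]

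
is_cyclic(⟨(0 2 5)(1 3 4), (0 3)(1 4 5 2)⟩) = no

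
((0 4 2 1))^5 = (0 4 2 1)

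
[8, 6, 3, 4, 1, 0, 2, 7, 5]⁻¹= [5, 4, 6, 2, 3, 8, 1, 7, 0]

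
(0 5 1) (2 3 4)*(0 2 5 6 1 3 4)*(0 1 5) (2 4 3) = (0 6 5 2 3 1 4) 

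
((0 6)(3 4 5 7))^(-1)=(0 6)(3 7 5 4)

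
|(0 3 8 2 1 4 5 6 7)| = 9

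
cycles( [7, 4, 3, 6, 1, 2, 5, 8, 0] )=(0 7 8)(1 4)(2 3 6 5)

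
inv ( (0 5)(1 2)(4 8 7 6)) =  (0 5)(1 2)(4 6 7 8)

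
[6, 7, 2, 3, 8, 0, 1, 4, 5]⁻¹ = [5, 6, 2, 3, 7, 8, 0, 1, 4]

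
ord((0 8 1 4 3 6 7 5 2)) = 9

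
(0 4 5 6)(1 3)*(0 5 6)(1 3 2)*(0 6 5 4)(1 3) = (1 2 3)(4 5 6)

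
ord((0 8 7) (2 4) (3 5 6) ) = 6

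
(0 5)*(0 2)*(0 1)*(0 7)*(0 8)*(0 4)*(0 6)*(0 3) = (0 5 2 1 7 8 4 6 3)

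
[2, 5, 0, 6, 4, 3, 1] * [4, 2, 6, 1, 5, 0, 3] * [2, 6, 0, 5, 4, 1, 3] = [3, 2, 4, 5, 1, 6, 0]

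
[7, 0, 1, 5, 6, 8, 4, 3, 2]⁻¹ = [1, 2, 8, 7, 6, 3, 4, 0, 5]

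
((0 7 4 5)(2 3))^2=(0 4)(5 7)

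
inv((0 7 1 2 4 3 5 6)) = (0 6 5 3 4 2 1 7)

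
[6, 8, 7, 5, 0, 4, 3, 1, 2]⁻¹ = [4, 7, 8, 6, 5, 3, 0, 2, 1]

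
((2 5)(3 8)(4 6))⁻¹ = (2 5)(3 8)(4 6)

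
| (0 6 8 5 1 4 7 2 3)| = 9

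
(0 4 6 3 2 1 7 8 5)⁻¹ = (0 5 8 7 1 2 3 6 4)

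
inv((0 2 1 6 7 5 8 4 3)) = (0 3 4 8 5 7 6 1 2)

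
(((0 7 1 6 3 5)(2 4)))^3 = (0 6)(1 5)(2 4)(3 7)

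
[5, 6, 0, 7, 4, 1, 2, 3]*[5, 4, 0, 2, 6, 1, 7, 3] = [1, 7, 5, 3, 6, 4, 0, 2]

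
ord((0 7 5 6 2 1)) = 6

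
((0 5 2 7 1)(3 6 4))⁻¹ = (0 1 7 2 5)(3 4 6)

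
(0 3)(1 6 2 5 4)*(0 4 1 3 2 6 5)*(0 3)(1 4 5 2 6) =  (0 6 1 2 3 5 4)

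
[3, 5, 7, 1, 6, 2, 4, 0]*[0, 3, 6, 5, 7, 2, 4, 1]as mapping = [0→5, 1→2, 2→1, 3→3, 4→4, 5→6, 6→7, 7→0]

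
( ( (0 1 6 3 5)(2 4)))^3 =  (0 3 1 5 6)(2 4)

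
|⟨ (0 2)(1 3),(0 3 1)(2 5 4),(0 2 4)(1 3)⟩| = 720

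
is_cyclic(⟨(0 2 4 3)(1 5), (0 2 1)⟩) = no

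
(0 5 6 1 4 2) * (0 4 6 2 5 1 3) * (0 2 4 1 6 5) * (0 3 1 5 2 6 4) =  (0 4 3 6 1 2 5)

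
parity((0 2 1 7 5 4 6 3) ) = odd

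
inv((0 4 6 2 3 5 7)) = (0 7 5 3 2 6 4)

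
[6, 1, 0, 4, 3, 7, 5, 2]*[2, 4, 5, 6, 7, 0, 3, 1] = [3, 4, 2, 7, 6, 1, 0, 5]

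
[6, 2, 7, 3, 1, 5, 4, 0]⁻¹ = [7, 4, 1, 3, 6, 5, 0, 2]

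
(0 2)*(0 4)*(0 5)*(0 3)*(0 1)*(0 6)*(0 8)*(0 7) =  (0 2 4 5 3 1 6 8 7)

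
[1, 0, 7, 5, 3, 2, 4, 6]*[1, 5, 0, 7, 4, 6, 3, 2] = [5, 1, 2, 6, 7, 0, 4, 3]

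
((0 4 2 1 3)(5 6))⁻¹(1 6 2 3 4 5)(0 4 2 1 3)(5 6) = (0 2 6 3 5 1)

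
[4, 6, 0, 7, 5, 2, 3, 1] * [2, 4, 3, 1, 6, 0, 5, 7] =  [6, 5, 2, 7, 0, 3, 1, 4]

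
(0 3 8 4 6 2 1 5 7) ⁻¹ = (0 7 5 1 2 6 4 8 3) 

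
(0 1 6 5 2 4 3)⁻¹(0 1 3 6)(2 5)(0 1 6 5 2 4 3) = (0 5 1 6)(2 4)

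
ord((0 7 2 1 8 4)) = 6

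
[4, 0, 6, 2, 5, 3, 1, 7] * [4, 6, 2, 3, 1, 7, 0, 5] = [1, 4, 0, 2, 7, 3, 6, 5]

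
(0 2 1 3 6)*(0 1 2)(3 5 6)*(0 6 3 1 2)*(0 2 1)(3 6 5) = (0 5 6 1 3)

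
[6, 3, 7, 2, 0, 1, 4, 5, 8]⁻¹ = [4, 5, 3, 1, 6, 7, 0, 2, 8]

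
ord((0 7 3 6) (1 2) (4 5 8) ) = 12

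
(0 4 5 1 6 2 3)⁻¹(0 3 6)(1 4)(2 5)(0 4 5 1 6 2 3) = (0 2 4)(1 3)(5 6)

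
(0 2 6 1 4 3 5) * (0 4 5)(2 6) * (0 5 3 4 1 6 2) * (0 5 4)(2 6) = (0 6 2 5 1 3 4)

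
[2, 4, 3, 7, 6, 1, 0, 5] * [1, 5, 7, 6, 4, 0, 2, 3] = [7, 4, 6, 3, 2, 5, 1, 0]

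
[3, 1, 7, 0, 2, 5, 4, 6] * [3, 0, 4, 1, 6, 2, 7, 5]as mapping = [0→1, 1→0, 2→5, 3→3, 4→4, 5→2, 6→6, 7→7]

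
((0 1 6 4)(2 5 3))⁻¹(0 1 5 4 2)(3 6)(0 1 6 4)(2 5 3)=(0 5 1 6 3)(2 4)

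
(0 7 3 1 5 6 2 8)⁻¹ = (0 8 2 6 5 1 3 7)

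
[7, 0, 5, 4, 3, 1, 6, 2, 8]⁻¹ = [1, 5, 7, 4, 3, 2, 6, 0, 8]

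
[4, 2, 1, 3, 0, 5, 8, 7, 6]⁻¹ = [4, 2, 1, 3, 0, 5, 8, 7, 6]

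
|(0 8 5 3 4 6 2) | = 7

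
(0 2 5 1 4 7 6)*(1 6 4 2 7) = (0 7 4 1 2 5 6)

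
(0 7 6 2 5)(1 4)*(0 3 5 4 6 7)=(1 6 2 4)(3 5)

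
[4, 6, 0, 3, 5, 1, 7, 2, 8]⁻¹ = [2, 5, 7, 3, 0, 4, 1, 6, 8]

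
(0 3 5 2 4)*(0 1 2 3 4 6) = (0 4 1 2 6) (3 5) 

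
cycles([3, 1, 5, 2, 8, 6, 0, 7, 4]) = (0 3 2 5 6)(4 8)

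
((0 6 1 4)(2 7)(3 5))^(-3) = (0 6 1 4)(2 7)(3 5)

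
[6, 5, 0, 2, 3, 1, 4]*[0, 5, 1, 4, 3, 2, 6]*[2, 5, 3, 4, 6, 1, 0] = [0, 3, 2, 5, 6, 1, 4]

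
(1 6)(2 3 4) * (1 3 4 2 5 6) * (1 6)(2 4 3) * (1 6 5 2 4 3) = (1 5 6 4 2)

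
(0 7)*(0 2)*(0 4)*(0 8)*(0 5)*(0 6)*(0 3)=(0 7 2 4 8 5 6 3) 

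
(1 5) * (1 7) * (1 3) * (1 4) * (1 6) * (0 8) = (0 8)(1 5 7 3 4 6)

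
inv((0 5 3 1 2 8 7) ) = (0 7 8 2 1 3 5) 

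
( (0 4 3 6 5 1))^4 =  (0 5 3)(1 6 4)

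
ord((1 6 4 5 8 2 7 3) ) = 8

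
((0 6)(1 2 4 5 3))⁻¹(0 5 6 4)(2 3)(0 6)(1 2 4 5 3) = (0 5 6 3)(1 4)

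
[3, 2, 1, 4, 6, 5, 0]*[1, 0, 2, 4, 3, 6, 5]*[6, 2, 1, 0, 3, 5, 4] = [3, 1, 6, 0, 5, 4, 2]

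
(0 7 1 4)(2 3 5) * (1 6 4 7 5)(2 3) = (0 5 3 1 7 6 4)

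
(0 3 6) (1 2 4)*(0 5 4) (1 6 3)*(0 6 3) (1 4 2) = (0 4 3) (2 6 5) 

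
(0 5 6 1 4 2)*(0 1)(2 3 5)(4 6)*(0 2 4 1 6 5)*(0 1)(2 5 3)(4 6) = (0 6 5)(1 3)(2 4)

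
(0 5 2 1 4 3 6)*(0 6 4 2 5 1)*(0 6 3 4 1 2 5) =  (0 2 6 3 1 5)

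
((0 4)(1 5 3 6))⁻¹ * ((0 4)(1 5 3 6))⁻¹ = (1 3)(5 6)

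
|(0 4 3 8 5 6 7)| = 7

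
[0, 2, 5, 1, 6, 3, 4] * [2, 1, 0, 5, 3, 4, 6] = [2, 0, 4, 1, 6, 5, 3]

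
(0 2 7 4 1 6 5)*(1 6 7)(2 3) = (0 3 2 1 7 4 6 5)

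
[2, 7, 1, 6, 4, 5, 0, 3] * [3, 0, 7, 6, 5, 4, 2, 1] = [7, 1, 0, 2, 5, 4, 3, 6]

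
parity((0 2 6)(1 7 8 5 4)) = even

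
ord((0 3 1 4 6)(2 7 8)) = 15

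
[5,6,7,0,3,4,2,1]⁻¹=[3,7,6,4,5,0,1,2]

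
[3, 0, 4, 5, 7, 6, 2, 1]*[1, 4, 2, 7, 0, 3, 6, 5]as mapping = [0→7, 1→1, 2→0, 3→3, 4→5, 5→6, 6→2, 7→4]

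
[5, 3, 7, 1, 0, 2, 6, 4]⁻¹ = [4, 3, 5, 1, 7, 0, 6, 2]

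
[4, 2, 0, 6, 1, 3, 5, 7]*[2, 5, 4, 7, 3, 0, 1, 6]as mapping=[0→3, 1→4, 2→2, 3→1, 4→5, 5→7, 6→0, 7→6]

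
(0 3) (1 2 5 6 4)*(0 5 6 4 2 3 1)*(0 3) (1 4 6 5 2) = (0 4 3 2 5 6 1) 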